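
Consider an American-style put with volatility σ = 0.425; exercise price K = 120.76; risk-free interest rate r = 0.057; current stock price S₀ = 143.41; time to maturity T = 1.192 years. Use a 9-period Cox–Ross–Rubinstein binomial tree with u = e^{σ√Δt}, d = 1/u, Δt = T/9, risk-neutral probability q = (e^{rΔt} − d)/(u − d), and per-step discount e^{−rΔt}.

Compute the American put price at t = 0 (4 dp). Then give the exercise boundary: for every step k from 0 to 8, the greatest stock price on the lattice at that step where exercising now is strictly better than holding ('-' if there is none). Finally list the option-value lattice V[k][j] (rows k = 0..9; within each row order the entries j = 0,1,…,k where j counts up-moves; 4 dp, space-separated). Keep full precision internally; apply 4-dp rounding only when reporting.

price = 11.3608
boundary = - - - - 77.2485 66.1787 77.2485 90.1701 77.2485
tree:
11.3608
16.6473 5.9427
23.7268 9.4139 2.3614
32.7397 14.5574 4.1167 0.5403
43.5115 21.8493 7.0665 1.0588 0.0000
54.5813 31.5837 11.8870 2.0747 0.0000 0.0000
64.0649 43.5115 19.4519 4.0655 0.0000 0.0000 0.0000
72.1894 54.5813 30.5899 7.9665 0.0000 0.0000 0.0000 0.0000
79.1497 64.0649 43.5115 15.6107 0.0000 0.0000 0.0000 0.0000 0.0000
85.1125 72.1894 54.5813 30.5899 0.0000 0.0000 0.0000 0.0000 0.0000 0.0000

params: Δt=0.13244 u=1.16727 d=0.85670 q=0.48581 e^(-rΔt)=0.99248
t_9 payoffs: 85.1125 72.1894 54.5813 30.5899 0.0000 0.0000 0.0000 0.0000 0.0000 0.0000
t_8: node(8,0) S=41.6103 payoff=79.1497 vs cont=78.2414 → 79.1497 [stop]  node(8,1) S=56.6951 payoff=64.0649 vs cont=63.1566 → 64.0649 [stop]  node(8,2) S=77.2485 payoff=43.5115 vs cont=42.6032 → 43.5115 [stop]  node(8,3) S=105.2531 payoff=15.5069 vs cont=15.6107 → 15.6107 [wait]  node(8,4) S=143.4100 payoff=0.0000 vs cont=0.0000 → 0.0000 [wait]  node(8,5) S=195.3997 payoff=0.0000 vs cont=0.0000 → 0.0000 [wait]  node(8,6) S=266.2371 payoff=0.0000 vs cont=0.0000 → 0.0000 [wait]  node(8,7) S=362.7548 payoff=0.0000 vs cont=0.0000 → 0.0000 [wait]  node(8,8) S=494.2626 payoff=0.0000 vs cont=0.0000 → 0.0000 [wait]  ⇒ S*(8)=77.2485
t_7: node(7,0) S=48.5706 payoff=72.1894 vs cont=71.2812 → 72.1894 [stop]  node(7,1) S=66.1787 payoff=54.5813 vs cont=53.6731 → 54.5813 [stop]  node(7,2) S=90.1701 payoff=30.5899 vs cont=29.7317 → 30.5899 [stop]  node(7,3) S=122.8590 payoff=0.0000 vs cont=7.9665 → 7.9665 [wait]  node(7,4) S=167.3986 payoff=0.0000 vs cont=0.0000 → 0.0000 [wait]  node(7,5) S=228.0848 payoff=0.0000 vs cont=0.0000 → 0.0000 [wait]  node(7,6) S=310.7713 payoff=0.0000 vs cont=0.0000 → 0.0000 [wait]  node(7,7) S=423.4337 payoff=0.0000 vs cont=0.0000 → 0.0000 [wait]  ⇒ S*(7)=90.1701
t_6: node(6,0) S=56.6951 payoff=64.0649 vs cont=63.1566 → 64.0649 [stop]  node(6,1) S=77.2485 payoff=43.5115 vs cont=42.6032 → 43.5115 [stop]  node(6,2) S=105.2531 payoff=15.5069 vs cont=19.4519 → 19.4519 [wait]  node(6,3) S=143.4100 payoff=0.0000 vs cont=4.0655 → 4.0655 [wait]  node(6,4) S=195.3997 payoff=0.0000 vs cont=0.0000 → 0.0000 [wait]  node(6,5) S=266.2371 payoff=0.0000 vs cont=0.0000 → 0.0000 [wait]  node(6,6) S=362.7548 payoff=0.0000 vs cont=0.0000 → 0.0000 [wait]  ⇒ S*(6)=77.2485
t_5: node(5,0) S=66.1787 payoff=54.5813 vs cont=53.6731 → 54.5813 [stop]  node(5,1) S=90.1701 payoff=30.5899 vs cont=31.5837 → 31.5837 [wait]  node(5,2) S=122.8590 payoff=0.0000 vs cont=11.8870 → 11.8870 [wait]  node(5,3) S=167.3986 payoff=0.0000 vs cont=2.0747 → 2.0747 [wait]  node(5,4) S=228.0848 payoff=0.0000 vs cont=0.0000 → 0.0000 [wait]  node(5,5) S=310.7713 payoff=0.0000 vs cont=0.0000 → 0.0000 [wait]  ⇒ S*(5)=66.1787
t_4: node(4,0) S=77.2485 payoff=43.5115 vs cont=43.0824 → 43.5115 [stop]  node(4,1) S=105.2531 payoff=15.5069 vs cont=21.8493 → 21.8493 [wait]  node(4,2) S=143.4100 payoff=0.0000 vs cont=7.0665 → 7.0665 [wait]  node(4,3) S=195.3997 payoff=0.0000 vs cont=1.0588 → 1.0588 [wait]  node(4,4) S=266.2371 payoff=0.0000 vs cont=0.0000 → 0.0000 [wait]  ⇒ S*(4)=77.2485
t_3: node(3,0) S=90.1701 payoff=30.5899 vs cont=32.7397 → 32.7397 [wait]  node(3,1) S=122.8590 payoff=0.0000 vs cont=14.5574 → 14.5574 [wait]  node(3,2) S=167.3986 payoff=0.0000 vs cont=4.1167 → 4.1167 [wait]  node(3,3) S=228.0848 payoff=0.0000 vs cont=0.5403 → 0.5403 [wait]  ⇒ S*(3)=-
t_2: node(2,0) S=105.2531 payoff=15.5069 vs cont=23.7268 → 23.7268 [wait]  node(2,1) S=143.4100 payoff=0.0000 vs cont=9.4139 → 9.4139 [wait]  node(2,2) S=195.3997 payoff=0.0000 vs cont=2.3614 → 2.3614 [wait]  ⇒ S*(2)=-
t_1: node(1,0) S=122.8590 payoff=0.0000 vs cont=16.6473 → 16.6473 [wait]  node(1,1) S=167.3986 payoff=0.0000 vs cont=5.9427 → 5.9427 [wait]  ⇒ S*(1)=-
t_0: node(0,0) S=143.4100 payoff=0.0000 vs cont=11.3608 → 11.3608 [wait]  ⇒ S*(0)=-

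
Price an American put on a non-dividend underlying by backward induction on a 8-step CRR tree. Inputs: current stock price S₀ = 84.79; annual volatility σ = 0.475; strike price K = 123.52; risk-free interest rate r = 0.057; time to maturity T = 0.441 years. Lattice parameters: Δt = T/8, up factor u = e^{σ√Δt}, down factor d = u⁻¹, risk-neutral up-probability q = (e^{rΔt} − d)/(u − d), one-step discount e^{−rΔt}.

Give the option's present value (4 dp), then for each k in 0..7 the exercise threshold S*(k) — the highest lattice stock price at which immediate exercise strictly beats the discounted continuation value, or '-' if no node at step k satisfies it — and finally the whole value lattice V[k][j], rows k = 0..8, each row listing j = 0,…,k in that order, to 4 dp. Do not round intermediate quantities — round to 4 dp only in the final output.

price = 39.2793
boundary = - 75.8421 67.8385 75.8421 84.7900 75.8421 84.7900 94.7936
tree:
39.2793
47.6779 30.6591
55.6815 38.8981 22.1518
62.8405 47.6779 29.8727 14.1370
69.2440 55.6815 38.7300 20.7071 7.2862
74.9717 62.8405 47.6779 29.0780 11.9960 2.3567
80.0950 69.2440 55.6815 38.7300 19.0674 4.6016 0.0000
84.6777 74.9717 62.8405 47.6779 28.7264 8.9846 0.0000 0.0000
88.7767 80.0950 69.2440 55.6815 38.7300 17.5426 0.0000 0.0000 0.0000

Δt=0.05513, u=1.11798, d=0.89447, q=0.48623, disc=e^(-rΔt)=0.99686
k=8 terminal: V=max(K-S,0) → 88.7767 80.0950 69.2440 55.6815 38.7300 17.5426 0.0000 0.0000 0.0000
k=7: j=0 S=38.8423 intr=84.6777 cont=84.2902 V=84.6777[EX]; j=1 S=48.5483 intr=74.9717 cont=74.5842 V=74.9717[EX]; j=2 S=60.6795 intr=62.8405 cont=62.4530 V=62.8405[EX]; j=3 S=75.8421 intr=47.6779 cont=47.2904 V=47.6779[EX]; j=4 S=94.7936 intr=28.7264 cont=28.3389 V=28.7264[EX]; j=5 S=118.4806 intr=5.0394 cont=8.9846 V=8.9846[hold]; j=6 S=148.0866 intr=0.0000 cont=0.0000 V=0.0000[hold]; j=7 S=185.0905 intr=0.0000 cont=0.0000 V=0.0000[hold]  S*(7)=94.7936
k=6: j=0 S=43.4250 intr=80.0950 cont=79.7075 V=80.0950[EX]; j=1 S=54.2760 intr=69.2440 cont=68.8565 V=69.2440[EX]; j=2 S=67.8385 intr=55.6815 cont=55.2940 V=55.6815[EX]; j=3 S=84.7900 intr=38.7300 cont=38.3425 V=38.7300[EX]; j=4 S=105.9774 intr=17.5426 cont=19.0674 V=19.0674[hold]; j=5 S=132.4590 intr=0.0000 cont=4.6016 V=4.6016[hold]; j=6 S=165.5579 intr=0.0000 cont=0.0000 V=0.0000[hold]  S*(6)=84.7900
k=5: j=0 S=48.5483 intr=74.9717 cont=74.5842 V=74.9717[EX]; j=1 S=60.6795 intr=62.8405 cont=62.4530 V=62.8405[EX]; j=2 S=75.8421 intr=47.6779 cont=47.2904 V=47.6779[EX]; j=3 S=94.7936 intr=28.7264 cont=29.0780 V=29.0780[hold]; j=4 S=118.4806 intr=5.0394 cont=11.9960 V=11.9960[hold]; j=5 S=148.0866 intr=0.0000 cont=2.3567 V=2.3567[hold]  S*(5)=75.8421
k=4: j=0 S=54.2760 intr=69.2440 cont=68.8565 V=69.2440[EX]; j=1 S=67.8385 intr=55.6815 cont=55.2940 V=55.6815[EX]; j=2 S=84.7900 intr=38.7300 cont=38.5129 V=38.7300[EX]; j=3 S=105.9774 intr=17.5426 cont=20.7071 V=20.7071[hold]; j=4 S=132.4590 intr=0.0000 cont=7.2862 V=7.2862[hold]  S*(4)=84.7900
k=3: j=0 S=60.6795 intr=62.8405 cont=62.4530 V=62.8405[EX]; j=1 S=75.8421 intr=47.6779 cont=47.2904 V=47.6779[EX]; j=2 S=94.7936 intr=28.7264 cont=29.8727 V=29.8727[hold]; j=3 S=118.4806 intr=5.0394 cont=14.1370 V=14.1370[hold]  S*(3)=75.8421
k=2: j=0 S=67.8385 intr=55.6815 cont=55.2940 V=55.6815[EX]; j=1 S=84.7900 intr=38.7300 cont=38.8981 V=38.8981[hold]; j=2 S=105.9774 intr=17.5426 cont=22.1518 V=22.1518[hold]  S*(2)=67.8385
k=1: j=0 S=75.8421 intr=47.6779 cont=47.3719 V=47.6779[EX]; j=1 S=94.7936 intr=28.7264 cont=30.6591 V=30.6591[hold]  S*(1)=75.8421
k=0: j=0 S=84.7900 intr=38.7300 cont=39.2793 V=39.2793[hold]  S*(0)=-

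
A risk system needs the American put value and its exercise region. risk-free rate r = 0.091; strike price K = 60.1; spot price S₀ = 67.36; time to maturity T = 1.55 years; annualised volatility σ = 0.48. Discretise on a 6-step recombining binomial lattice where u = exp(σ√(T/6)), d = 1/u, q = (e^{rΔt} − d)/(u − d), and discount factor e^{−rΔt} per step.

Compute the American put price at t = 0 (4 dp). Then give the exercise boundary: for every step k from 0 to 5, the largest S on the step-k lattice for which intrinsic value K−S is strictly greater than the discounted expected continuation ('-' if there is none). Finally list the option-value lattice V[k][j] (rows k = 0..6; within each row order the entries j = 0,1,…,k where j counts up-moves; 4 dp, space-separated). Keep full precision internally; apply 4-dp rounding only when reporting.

price = 8.4332
boundary = - - - 32.3997 41.3518 32.3997
tree:
8.4332
13.0125 4.0318
19.3987 6.9358 1.1766
27.7003 11.6206 2.3508 0.0000
34.7144 18.7482 4.6967 0.0000 0.0000
40.2100 27.7003 9.3837 0.0000 0.0000 0.0000
44.5159 34.7144 18.7482 0.0000 0.0000 0.0000 0.0000

Δt=0.25833, u=1.27630, d=0.78351, q=0.48758, disc=e^(-rΔt)=0.97677
k=6 terminal: V=max(K-S,0) → 44.5159 34.7144 18.7482 0.0000 0.0000 0.0000 0.0000
k=5: j=0 S=19.8900 intr=40.2100 cont=38.8137 V=40.2100[EX]; j=1 S=32.3997 intr=27.7003 cont=26.3039 V=27.7003[EX]; j=2 S=52.7775 intr=7.3225 cont=9.3837 V=9.3837[hold]; j=3 S=85.9717 intr=0.0000 cont=0.0000 V=0.0000[hold]; j=4 S=140.0435 intr=0.0000 cont=0.0000 V=0.0000[hold]; j=5 S=228.1236 intr=0.0000 cont=0.0000 V=0.0000[hold]  S*(5)=32.3997
k=4: j=0 S=25.3856 intr=34.7144 cont=33.3180 V=34.7144[EX]; j=1 S=41.3518 intr=18.7482 cont=18.3334 V=18.7482[EX]; j=2 S=67.3600 intr=0.0000 cont=4.6967 V=4.6967[hold]; j=3 S=109.7259 intr=0.0000 cont=0.0000 V=0.0000[hold]; j=4 S=178.7379 intr=0.0000 cont=0.0000 V=0.0000[hold]  S*(4)=41.3518
k=3: j=0 S=32.3997 intr=27.7003 cont=26.3039 V=27.7003[EX]; j=1 S=52.7775 intr=7.3225 cont=11.6206 V=11.6206[hold]; j=2 S=85.9717 intr=0.0000 cont=2.3508 V=2.3508[hold]; j=3 S=140.0435 intr=0.0000 cont=0.0000 V=0.0000[hold]  S*(3)=32.3997
k=2: j=0 S=41.3518 intr=18.7482 cont=19.3987 V=19.3987[hold]; j=1 S=67.3600 intr=0.0000 cont=6.9358 V=6.9358[hold]; j=2 S=109.7259 intr=0.0000 cont=1.1766 V=1.1766[hold]  S*(2)=-
k=1: j=0 S=52.7775 intr=7.3225 cont=13.0125 V=13.0125[hold]; j=1 S=85.9717 intr=0.0000 cont=4.0318 V=4.0318[hold]  S*(1)=-
k=0: j=0 S=67.3600 intr=0.0000 cont=8.4332 V=8.4332[hold]  S*(0)=-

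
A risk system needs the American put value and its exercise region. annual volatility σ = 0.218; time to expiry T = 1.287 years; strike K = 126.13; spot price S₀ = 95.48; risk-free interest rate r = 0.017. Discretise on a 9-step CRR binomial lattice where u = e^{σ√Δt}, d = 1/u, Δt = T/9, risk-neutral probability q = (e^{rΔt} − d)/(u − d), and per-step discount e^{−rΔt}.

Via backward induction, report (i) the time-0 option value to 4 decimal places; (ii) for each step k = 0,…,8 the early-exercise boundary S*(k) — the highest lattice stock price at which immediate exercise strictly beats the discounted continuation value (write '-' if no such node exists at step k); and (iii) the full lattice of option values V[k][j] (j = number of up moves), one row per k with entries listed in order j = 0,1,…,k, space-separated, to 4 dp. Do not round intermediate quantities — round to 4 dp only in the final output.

price = 31.2114
boundary = - 87.9246 80.9670 87.9246 95.4800 87.9246 95.4800 103.6847 112.5944
tree:
31.2114
38.2054 24.2055
45.1630 30.8945 17.4773
51.5700 38.2054 23.5627 11.3340
57.4700 45.1630 30.6500 16.4235 6.1797
62.9031 51.5700 38.2054 22.9432 9.8304 2.4729
67.9063 57.4700 45.1630 30.6500 15.1668 4.4159 0.4961
72.5136 62.9031 51.5700 38.2054 22.4453 7.7907 0.9830 0.0000
76.7563 67.9063 57.4700 45.1630 30.6500 13.5356 1.9480 0.0000 0.0000
80.6633 72.5136 62.9031 51.5700 38.2054 22.4453 3.8603 0.0000 0.0000 0.0000

Δt=0.14300, u=1.08593, d=0.92087, q=0.49415, disc=e^(-rΔt)=0.99757
k=9 terminal: V=max(K-S,0) → 80.6633 72.5136 62.9031 51.5700 38.2054 22.4453 3.8603 0.0000 0.0000 0.0000
k=8: j=0 S=49.3737 intr=76.7563 cont=76.4501 V=76.7563[EX]; j=1 S=58.2237 intr=67.9063 cont=67.6001 V=67.9063[EX]; j=2 S=68.6600 intr=57.4700 cont=57.1637 V=57.4700[EX]; j=3 S=80.9670 intr=45.1630 cont=44.8567 V=45.1630[EX]; j=4 S=95.4800 intr=30.6500 cont=30.3438 V=30.6500[EX]; j=5 S=112.5944 intr=13.5356 cont=13.2294 V=13.5356[EX]; j=6 S=132.7764 intr=0.0000 cont=1.9480 V=1.9480[hold]; j=7 S=156.5760 intr=0.0000 cont=0.0000 V=0.0000[hold]; j=8 S=184.6415 intr=0.0000 cont=0.0000 V=0.0000[hold]  S*(8)=112.5944
k=7: j=0 S=53.6164 intr=72.5136 cont=72.2074 V=72.5136[EX]; j=1 S=63.2269 intr=62.9031 cont=62.5969 V=62.9031[EX]; j=2 S=74.5600 intr=51.5700 cont=51.2637 V=51.5700[EX]; j=3 S=87.9246 intr=38.2054 cont=37.8992 V=38.2054[EX]; j=4 S=103.6847 intr=22.4453 cont=22.1391 V=22.4453[EX]; j=5 S=122.2697 intr=3.8603 cont=7.7907 V=7.7907[hold]; j=6 S=144.1860 intr=0.0000 cont=0.9830 V=0.9830[hold]; j=7 S=170.0307 intr=0.0000 cont=0.0000 V=0.0000[hold]  S*(7)=103.6847
k=6: j=0 S=58.2237 intr=67.9063 cont=67.6001 V=67.9063[EX]; j=1 S=68.6600 intr=57.4700 cont=57.1637 V=57.4700[EX]; j=2 S=80.9670 intr=45.1630 cont=44.8567 V=45.1630[EX]; j=3 S=95.4800 intr=30.6500 cont=30.3438 V=30.6500[EX]; j=4 S=112.5944 intr=13.5356 cont=15.1668 V=15.1668[hold]; j=5 S=132.7764 intr=0.0000 cont=4.4159 V=4.4159[hold]; j=6 S=156.5760 intr=0.0000 cont=0.4961 V=0.4961[hold]  S*(6)=95.4800
k=5: j=0 S=63.2269 intr=62.9031 cont=62.5969 V=62.9031[EX]; j=1 S=74.5600 intr=51.5700 cont=51.2637 V=51.5700[EX]; j=2 S=87.9246 intr=38.2054 cont=37.8992 V=38.2054[EX]; j=3 S=103.6847 intr=22.4453 cont=22.9432 V=22.9432[hold]; j=4 S=122.2697 intr=3.8603 cont=9.8304 V=9.8304[hold]; j=5 S=144.1860 intr=0.0000 cont=2.4729 V=2.4729[hold]  S*(5)=87.9246
k=4: j=0 S=68.6600 intr=57.4700 cont=57.1637 V=57.4700[EX]; j=1 S=80.9670 intr=45.1630 cont=44.8567 V=45.1630[EX]; j=2 S=95.4800 intr=30.6500 cont=30.5892 V=30.6500[EX]; j=3 S=112.5944 intr=13.5356 cont=16.4235 V=16.4235[hold]; j=4 S=132.7764 intr=0.0000 cont=6.1797 V=6.1797[hold]  S*(4)=95.4800
k=3: j=0 S=74.5600 intr=51.5700 cont=51.2637 V=51.5700[EX]; j=1 S=87.9246 intr=38.2054 cont=37.8992 V=38.2054[EX]; j=2 S=103.6847 intr=22.4453 cont=23.5627 V=23.5627[hold]; j=3 S=122.2697 intr=3.8603 cont=11.3340 V=11.3340[hold]  S*(3)=87.9246
k=2: j=0 S=80.9670 intr=45.1630 cont=44.8567 V=45.1630[EX]; j=1 S=95.4800 intr=30.6500 cont=30.8945 V=30.8945[hold]; j=2 S=112.5944 intr=13.5356 cont=17.4773 V=17.4773[hold]  S*(2)=80.9670
k=1: j=0 S=87.9246 intr=38.2054 cont=38.0197 V=38.2054[EX]; j=1 S=103.6847 intr=22.4453 cont=24.2055 V=24.2055[hold]  S*(1)=87.9246
k=0: j=0 S=95.4800 intr=30.6500 cont=31.2114 V=31.2114[hold]  S*(0)=-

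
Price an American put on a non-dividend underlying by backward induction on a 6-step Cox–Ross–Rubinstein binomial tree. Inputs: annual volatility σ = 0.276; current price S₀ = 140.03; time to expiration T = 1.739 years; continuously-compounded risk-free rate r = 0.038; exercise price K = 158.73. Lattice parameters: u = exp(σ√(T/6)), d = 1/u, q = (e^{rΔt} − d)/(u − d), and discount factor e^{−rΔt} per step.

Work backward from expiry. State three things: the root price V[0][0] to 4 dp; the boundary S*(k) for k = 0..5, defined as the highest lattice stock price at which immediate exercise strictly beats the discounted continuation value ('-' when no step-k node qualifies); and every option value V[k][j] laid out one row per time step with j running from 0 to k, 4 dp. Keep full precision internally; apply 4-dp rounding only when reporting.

price = 28.0013
boundary = - - 104.0302 89.6661 104.0302 120.6953
tree:
28.0013
39.8710 16.7541
54.6998 25.9282 7.9529
69.0639 38.6109 13.8222 2.2608
81.4446 54.6998 23.3803 4.5722 0.0000
92.1158 69.0639 38.0347 9.2467 0.0000 0.0000
101.3136 81.4446 54.6998 18.7000 0.0000 0.0000 0.0000

Δt=0.28983, u=1.16019, d=0.86192, q=0.50005, disc=e^(-rΔt)=0.98905
k=6 terminal: V=max(K-S,0) → 101.3136 81.4446 54.6998 18.7000 0.0000 0.0000 0.0000
k=5: j=0 S=66.6142 intr=92.1158 cont=90.3772 V=92.1158[EX]; j=1 S=89.6661 intr=69.0639 cont=67.3253 V=69.0639[EX]; j=2 S=120.6953 intr=38.0347 cont=36.2961 V=38.0347[EX]; j=3 S=162.4621 intr=0.0000 cont=9.2467 V=9.2467[hold]; j=4 S=218.6823 intr=0.0000 cont=0.0000 V=0.0000[hold]; j=5 S=294.3577 intr=0.0000 cont=0.0000 V=0.0000[hold]  S*(5)=120.6953
k=4: j=0 S=77.2854 intr=81.4446 cont=79.7060 V=81.4446[EX]; j=1 S=104.0302 intr=54.6998 cont=52.9612 V=54.6998[EX]; j=2 S=140.0300 intr=18.7000 cont=23.3803 V=23.3803[hold]; j=3 S=188.4876 intr=0.0000 cont=4.5722 V=4.5722[hold]; j=4 S=253.7141 intr=0.0000 cont=0.0000 V=0.0000[hold]  S*(4)=104.0302
k=3: j=0 S=89.6661 intr=69.0639 cont=67.3253 V=69.0639[EX]; j=1 S=120.6953 intr=38.0347 cont=38.6109 V=38.6109[hold]; j=2 S=162.4621 intr=0.0000 cont=13.8222 V=13.8222[hold]; j=3 S=218.6823 intr=0.0000 cont=2.2608 V=2.2608[hold]  S*(3)=89.6661
k=2: j=0 S=104.0302 intr=54.6998 cont=53.2462 V=54.6998[EX]; j=1 S=140.0300 intr=18.7000 cont=25.9282 V=25.9282[hold]; j=2 S=188.4876 intr=0.0000 cont=7.9529 V=7.9529[hold]  S*(2)=104.0302
k=1: j=0 S=120.6953 intr=38.0347 cont=39.8710 V=39.8710[hold]; j=1 S=162.4621 intr=0.0000 cont=16.7541 V=16.7541[hold]  S*(1)=-
k=0: j=0 S=140.0300 intr=18.7000 cont=28.0013 V=28.0013[hold]  S*(0)=-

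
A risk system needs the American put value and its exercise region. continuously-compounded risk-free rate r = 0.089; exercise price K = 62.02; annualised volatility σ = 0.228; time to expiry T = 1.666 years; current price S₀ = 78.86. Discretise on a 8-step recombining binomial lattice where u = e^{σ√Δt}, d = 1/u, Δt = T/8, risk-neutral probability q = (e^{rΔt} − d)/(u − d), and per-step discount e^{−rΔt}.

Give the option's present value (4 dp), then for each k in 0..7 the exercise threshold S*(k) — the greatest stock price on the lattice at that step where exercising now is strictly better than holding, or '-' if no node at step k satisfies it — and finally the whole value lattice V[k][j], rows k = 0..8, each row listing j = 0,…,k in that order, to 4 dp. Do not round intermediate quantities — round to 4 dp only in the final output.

price = 0.9214
boundary = - - - - 52.0127 46.8730 52.0127 57.7160
tree:
0.9214
1.7437 0.3157
3.2227 0.6570 0.0620
5.7846 1.3471 0.1448 0.0000
10.0073 2.7088 0.3380 0.0000 0.0000
15.1470 5.3055 0.7893 0.0000 0.0000 0.0000
19.7788 10.0073 1.8431 0.0000 0.0000 0.0000 0.0000
23.9530 15.1470 4.3040 0.0000 0.0000 0.0000 0.0000 0.0000
27.7146 19.7788 10.0073 0.0000 0.0000 0.0000 0.0000 0.0000 0.0000

Δt=0.20825  u=1.10965  d=0.90118  q=0.56375  discount=0.98164
step 8 (expiry): payoffs max(K−S,0) = 27.7146 19.7788 10.0073 0.0000 0.0000 0.0000 0.0000 0.0000 0.0000
step 7: (k=7,j=0): S=38.0670, (K−S)⁺=23.9530, hold=22.8141 ⇒ V=23.9530 exercise | (k=7,j=1): S=46.8730, (K−S)⁺=15.1470, hold=14.0081 ⇒ V=15.1470 exercise | (k=7,j=2): S=57.7160, (K−S)⁺=4.3040, hold=4.2855 ⇒ V=4.3040 exercise | (k=7,j=3): S=71.0673, (K−S)⁺=0.0000, hold=0.0000 ⇒ V=0.0000 continue | (k=7,j=4): S=87.5072, (K−S)⁺=0.0000, hold=0.0000 ⇒ V=0.0000 continue | (k=7,j=5): S=107.7500, (K−S)⁺=0.0000, hold=0.0000 ⇒ V=0.0000 continue | (k=7,j=6): S=132.6755, (K−S)⁺=0.0000, hold=0.0000 ⇒ V=0.0000 continue | (k=7,j=7): S=163.3670, (K−S)⁺=0.0000, hold=0.0000 ⇒ V=0.0000 continue  boundary S*=57.7160
step 6: (k=6,j=0): S=42.2412, (K−S)⁺=19.7788, hold=18.6399 ⇒ V=19.7788 exercise | (k=6,j=1): S=52.0127, (K−S)⁺=10.0073, hold=8.8684 ⇒ V=10.0073 exercise | (k=6,j=2): S=64.0447, (K−S)⁺=0.0000, hold=1.8431 ⇒ V=1.8431 continue | (k=6,j=3): S=78.8600, (K−S)⁺=0.0000, hold=0.0000 ⇒ V=0.0000 continue | (k=6,j=4): S=97.1025, (K−S)⁺=0.0000, hold=0.0000 ⇒ V=0.0000 continue | (k=6,j=5): S=119.5650, (K−S)⁺=0.0000, hold=0.0000 ⇒ V=0.0000 continue | (k=6,j=6): S=147.2237, (K−S)⁺=0.0000, hold=0.0000 ⇒ V=0.0000 continue  boundary S*=52.0127
step 5: (k=5,j=0): S=46.8730, (K−S)⁺=15.1470, hold=14.0081 ⇒ V=15.1470 exercise | (k=5,j=1): S=57.7160, (K−S)⁺=4.3040, hold=5.3055 ⇒ V=5.3055 continue | (k=5,j=2): S=71.0673, (K−S)⁺=0.0000, hold=0.7893 ⇒ V=0.7893 continue | (k=5,j=3): S=87.5072, (K−S)⁺=0.0000, hold=0.0000 ⇒ V=0.0000 continue | (k=5,j=4): S=107.7500, (K−S)⁺=0.0000, hold=0.0000 ⇒ V=0.0000 continue | (k=5,j=5): S=132.6755, (K−S)⁺=0.0000, hold=0.0000 ⇒ V=0.0000 continue  boundary S*=46.8730
step 4: (k=4,j=0): S=52.0127, (K−S)⁺=10.0073, hold=9.4226 ⇒ V=10.0073 exercise | (k=4,j=1): S=64.0447, (K−S)⁺=0.0000, hold=2.7088 ⇒ V=2.7088 continue | (k=4,j=2): S=78.8600, (K−S)⁺=0.0000, hold=0.3380 ⇒ V=0.3380 continue | (k=4,j=3): S=97.1025, (K−S)⁺=0.0000, hold=0.0000 ⇒ V=0.0000 continue | (k=4,j=4): S=119.5650, (K−S)⁺=0.0000, hold=0.0000 ⇒ V=0.0000 continue  boundary S*=52.0127
step 3: (k=3,j=0): S=57.7160, (K−S)⁺=4.3040, hold=5.7846 ⇒ V=5.7846 continue | (k=3,j=1): S=71.0673, (K−S)⁺=0.0000, hold=1.3471 ⇒ V=1.3471 continue | (k=3,j=2): S=87.5072, (K−S)⁺=0.0000, hold=0.1448 ⇒ V=0.1448 continue | (k=3,j=3): S=107.7500, (K−S)⁺=0.0000, hold=0.0000 ⇒ V=0.0000 continue  boundary S*=-
step 2: (k=2,j=0): S=64.0447, (K−S)⁺=0.0000, hold=3.2227 ⇒ V=3.2227 continue | (k=2,j=1): S=78.8600, (K−S)⁺=0.0000, hold=0.6570 ⇒ V=0.6570 continue | (k=2,j=2): S=97.1025, (K−S)⁺=0.0000, hold=0.0620 ⇒ V=0.0620 continue  boundary S*=-
step 1: (k=1,j=0): S=71.0673, (K−S)⁺=0.0000, hold=1.7437 ⇒ V=1.7437 continue | (k=1,j=1): S=87.5072, (K−S)⁺=0.0000, hold=0.3157 ⇒ V=0.3157 continue  boundary S*=-
step 0: (k=0,j=0): S=78.8600, (K−S)⁺=0.0000, hold=0.9214 ⇒ V=0.9214 continue  boundary S*=-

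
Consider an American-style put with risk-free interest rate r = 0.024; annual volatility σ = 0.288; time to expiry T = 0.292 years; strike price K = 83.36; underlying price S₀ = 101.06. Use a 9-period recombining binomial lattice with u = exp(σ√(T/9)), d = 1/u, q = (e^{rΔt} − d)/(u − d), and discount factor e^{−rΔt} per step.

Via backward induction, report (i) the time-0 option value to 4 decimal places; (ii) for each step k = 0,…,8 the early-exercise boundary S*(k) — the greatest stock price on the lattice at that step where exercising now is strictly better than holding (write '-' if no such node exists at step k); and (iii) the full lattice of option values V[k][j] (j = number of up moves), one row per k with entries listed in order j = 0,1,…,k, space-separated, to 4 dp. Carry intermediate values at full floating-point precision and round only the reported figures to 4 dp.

params: Δt=0.03244 u=1.05324 d=0.94945 q=0.49454 e^(-rΔt)=0.99922
t_9 payoffs: 19.9999 13.0731 5.3890 0.0000 0.0000 0.0000 0.0000 0.0000 0.0000 0.0000
t_8: node(8,0) S=66.7337 payoff=16.6263 vs cont=16.5614 → 16.6263 [stop]  node(8,1) S=74.0293 payoff=9.3307 vs cont=9.2658 → 9.3307 [stop]  node(8,2) S=82.1225 payoff=1.2375 vs cont=2.7218 → 2.7218 [wait]  node(8,3) S=91.1005 payoff=0.0000 vs cont=0.0000 → 0.0000 [wait]  node(8,4) S=101.0600 payoff=0.0000 vs cont=0.0000 → 0.0000 [wait]  node(8,5) S=112.1083 payoff=0.0000 vs cont=0.0000 → 0.0000 [wait]  node(8,6) S=124.3645 payoff=0.0000 vs cont=0.0000 → 0.0000 [wait]  node(8,7) S=137.9605 payoff=0.0000 vs cont=0.0000 → 0.0000 [wait]  node(8,8) S=153.0430 payoff=0.0000 vs cont=0.0000 → 0.0000 [wait]  ⇒ S*(8)=74.0293
t_7: node(7,0) S=70.2869 payoff=13.0731 vs cont=13.0082 → 13.0731 [stop]  node(7,1) S=77.9710 payoff=5.3890 vs cont=6.0576 → 6.0576 [wait]  node(7,2) S=86.4951 payoff=0.0000 vs cont=1.3747 → 1.3747 [wait]  node(7,3) S=95.9511 payoff=0.0000 vs cont=0.0000 → 0.0000 [wait]  node(7,4) S=106.4409 payoff=0.0000 vs cont=0.0000 → 0.0000 [wait]  node(7,5) S=118.0775 payoff=0.0000 vs cont=0.0000 → 0.0000 [wait]  node(7,6) S=130.9862 payoff=0.0000 vs cont=0.0000 → 0.0000 [wait]  node(7,7) S=145.3062 payoff=0.0000 vs cont=0.0000 → 0.0000 [wait]  ⇒ S*(7)=70.2869
t_6: node(6,0) S=74.0293 payoff=9.3307 vs cont=9.5962 → 9.5962 [wait]  node(6,1) S=82.1225 payoff=1.2375 vs cont=3.7388 → 3.7388 [wait]  node(6,2) S=91.1005 payoff=0.0000 vs cont=0.6943 → 0.6943 [wait]  node(6,3) S=101.0600 payoff=0.0000 vs cont=0.0000 → 0.0000 [wait]  node(6,4) S=112.1083 payoff=0.0000 vs cont=0.0000 → 0.0000 [wait]  node(6,5) S=124.3645 payoff=0.0000 vs cont=0.0000 → 0.0000 [wait]  node(6,6) S=137.9605 payoff=0.0000 vs cont=0.0000 → 0.0000 [wait]  ⇒ S*(6)=-
t_5: node(5,0) S=77.9710 payoff=5.3890 vs cont=6.6943 → 6.6943 [wait]  node(5,1) S=86.4951 payoff=0.0000 vs cont=2.2315 → 2.2315 [wait]  node(5,2) S=95.9511 payoff=0.0000 vs cont=0.3507 → 0.3507 [wait]  node(5,3) S=106.4409 payoff=0.0000 vs cont=0.0000 → 0.0000 [wait]  node(5,4) S=118.0775 payoff=0.0000 vs cont=0.0000 → 0.0000 [wait]  node(5,5) S=130.9862 payoff=0.0000 vs cont=0.0000 → 0.0000 [wait]  ⇒ S*(5)=-
t_4: node(4,0) S=82.1225 payoff=1.2375 vs cont=4.4838 → 4.4838 [wait]  node(4,1) S=91.1005 payoff=0.0000 vs cont=1.3003 → 1.3003 [wait]  node(4,2) S=101.0600 payoff=0.0000 vs cont=0.1771 → 0.1771 [wait]  node(4,3) S=112.1083 payoff=0.0000 vs cont=0.0000 → 0.0000 [wait]  node(4,4) S=124.3645 payoff=0.0000 vs cont=0.0000 → 0.0000 [wait]  ⇒ S*(4)=-
t_3: node(3,0) S=86.4951 payoff=0.0000 vs cont=2.9072 → 2.9072 [wait]  node(3,1) S=95.9511 payoff=0.0000 vs cont=0.7443 → 0.7443 [wait]  node(3,2) S=106.4409 payoff=0.0000 vs cont=0.0895 → 0.0895 [wait]  node(3,3) S=118.0775 payoff=0.0000 vs cont=0.0000 → 0.0000 [wait]  ⇒ S*(3)=-
t_2: node(2,0) S=91.1005 payoff=0.0000 vs cont=1.8361 → 1.8361 [wait]  node(2,1) S=101.0600 payoff=0.0000 vs cont=0.4201 → 0.4201 [wait]  node(2,2) S=112.1083 payoff=0.0000 vs cont=0.0452 → 0.0452 [wait]  ⇒ S*(2)=-
t_1: node(1,0) S=95.9511 payoff=0.0000 vs cont=1.1350 → 1.1350 [wait]  node(1,1) S=106.4409 payoff=0.0000 vs cont=0.2345 → 0.2345 [wait]  ⇒ S*(1)=-
t_0: node(0,0) S=101.0600 payoff=0.0000 vs cont=0.6891 → 0.6891 [wait]  ⇒ S*(0)=-

price = 0.6891
boundary = - - - - - - - 70.2869 74.0293
tree:
0.6891
1.1350 0.2345
1.8361 0.4201 0.0452
2.9072 0.7443 0.0895 0.0000
4.4838 1.3003 0.1771 0.0000 0.0000
6.6943 2.2315 0.3507 0.0000 0.0000 0.0000
9.5962 3.7388 0.6943 0.0000 0.0000 0.0000 0.0000
13.0731 6.0576 1.3747 0.0000 0.0000 0.0000 0.0000 0.0000
16.6263 9.3307 2.7218 0.0000 0.0000 0.0000 0.0000 0.0000 0.0000
19.9999 13.0731 5.3890 0.0000 0.0000 0.0000 0.0000 0.0000 0.0000 0.0000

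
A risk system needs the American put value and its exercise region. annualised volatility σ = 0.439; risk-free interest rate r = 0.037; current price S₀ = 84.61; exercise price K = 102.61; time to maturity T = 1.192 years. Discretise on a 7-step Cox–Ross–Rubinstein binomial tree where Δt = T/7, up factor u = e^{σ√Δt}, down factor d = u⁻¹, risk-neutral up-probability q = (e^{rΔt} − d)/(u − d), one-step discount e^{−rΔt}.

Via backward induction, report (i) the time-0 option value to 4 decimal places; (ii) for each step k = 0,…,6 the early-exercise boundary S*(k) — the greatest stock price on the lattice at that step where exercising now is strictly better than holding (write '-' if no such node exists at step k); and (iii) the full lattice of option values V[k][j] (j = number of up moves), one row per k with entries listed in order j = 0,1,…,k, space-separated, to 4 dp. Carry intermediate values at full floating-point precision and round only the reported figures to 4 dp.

Δt=0.17029, u=1.19860, d=0.83430, q=0.47218, disc=e^(-rΔt)=0.99372
k=7 terminal: V=max(K-S,0) → 78.8035 68.4085 53.4744 32.0195 1.1962 0.0000 0.0000 0.0000
k=6: j=0 S=28.5345 intr=74.0755 cont=73.4310 V=74.0755[EX]; j=1 S=40.9941 intr=61.6159 cont=60.9715 V=61.6159[EX]; j=2 S=58.8940 intr=43.7160 cont=43.0715 V=43.7160[EX]; j=3 S=84.6100 intr=18.0000 cont=17.3555 V=18.0000[EX]; j=4 S=121.5548 intr=0.0000 cont=0.6274 V=0.6274[hold]; j=5 S=174.6315 intr=0.0000 cont=0.0000 V=0.0000[hold]; j=6 S=250.8840 intr=0.0000 cont=0.0000 V=0.0000[hold]  S*(6)=84.6100
k=5: j=0 S=34.2015 intr=68.4085 cont=67.7640 V=68.4085[EX]; j=1 S=49.1356 intr=53.4744 cont=52.8300 V=53.4744[EX]; j=2 S=70.5905 intr=32.0195 cont=31.3750 V=32.0195[EX]; j=3 S=101.4138 intr=1.1962 cont=9.7354 V=9.7354[hold]; j=4 S=145.6959 intr=0.0000 cont=0.3291 V=0.3291[hold]; j=5 S=209.3138 intr=0.0000 cont=0.0000 V=0.0000[hold]  S*(5)=70.5905
k=4: j=0 S=40.9941 intr=61.6159 cont=60.9715 V=61.6159[EX]; j=1 S=58.8940 intr=43.7160 cont=43.0715 V=43.7160[EX]; j=2 S=84.6100 intr=18.0000 cont=21.3623 V=21.3623[hold]; j=3 S=121.5548 intr=0.0000 cont=5.2606 V=5.2606[hold]; j=4 S=174.6315 intr=0.0000 cont=0.1726 V=0.1726[hold]  S*(4)=58.8940
k=3: j=0 S=49.1356 intr=53.4744 cont=52.8300 V=53.4744[EX]; j=1 S=70.5905 intr=32.0195 cont=32.9526 V=32.9526[hold]; j=2 S=101.4138 intr=1.1962 cont=13.6729 V=13.6729[hold]; j=3 S=145.6959 intr=0.0000 cont=2.8402 V=2.8402[hold]  S*(3)=49.1356
k=2: j=0 S=58.8940 intr=43.7160 cont=43.5094 V=43.7160[EX]; j=1 S=84.6100 intr=18.0000 cont=23.6993 V=23.6993[hold]; j=2 S=121.5548 intr=0.0000 cont=8.5041 V=8.5041[hold]  S*(2)=58.8940
k=1: j=0 S=70.5905 intr=32.0195 cont=34.0492 V=34.0492[hold]; j=1 S=101.4138 intr=1.1962 cont=16.4206 V=16.4206[hold]  S*(1)=-
k=0: j=0 S=84.6100 intr=18.0000 cont=25.5637 V=25.5637[hold]  S*(0)=-

price = 25.5637
boundary = - - 58.8940 49.1356 58.8940 70.5905 84.6100
tree:
25.5637
34.0492 16.4206
43.7160 23.6993 8.5041
53.4744 32.9526 13.6729 2.8402
61.6159 43.7160 21.3623 5.2606 0.1726
68.4085 53.4744 32.0195 9.7354 0.3291 0.0000
74.0755 61.6159 43.7160 18.0000 0.6274 0.0000 0.0000
78.8035 68.4085 53.4744 32.0195 1.1962 0.0000 0.0000 0.0000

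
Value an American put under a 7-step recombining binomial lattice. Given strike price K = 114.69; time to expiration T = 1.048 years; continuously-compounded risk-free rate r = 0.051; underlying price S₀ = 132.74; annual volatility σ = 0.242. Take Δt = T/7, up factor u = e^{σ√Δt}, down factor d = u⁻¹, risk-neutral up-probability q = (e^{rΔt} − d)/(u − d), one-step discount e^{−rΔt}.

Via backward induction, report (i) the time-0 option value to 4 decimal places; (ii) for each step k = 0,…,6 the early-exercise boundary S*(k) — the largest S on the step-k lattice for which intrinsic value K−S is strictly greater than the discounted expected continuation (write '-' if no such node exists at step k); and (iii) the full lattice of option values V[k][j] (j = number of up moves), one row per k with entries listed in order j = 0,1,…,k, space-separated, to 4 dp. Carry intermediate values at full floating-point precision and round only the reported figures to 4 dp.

price = 3.7865
boundary = - - - - 91.2721 83.1136 91.2721
tree:
3.7865
6.2727 1.5243
10.1041 2.7929 0.3640
15.7200 5.0172 0.7602 0.0000
23.4179 8.7749 1.5876 0.0000 0.0000
31.5764 14.7693 3.3154 0.0000 0.0000 0.0000
39.0057 23.4179 6.9236 0.0000 0.0000 0.0000 0.0000
45.7708 31.5764 14.4586 0.0000 0.0000 0.0000 0.0000 0.0000

params: Δt=0.14971 u=1.09816 d=0.91061 q=0.51748 e^(-rΔt)=0.99239
t_7 payoffs: 45.7708 31.5764 14.4586 0.0000 0.0000 0.0000 0.0000 0.0000
t_6: node(6,0) S=75.6843 payoff=39.0057 vs cont=38.1333 → 39.0057 [stop]  node(6,1) S=91.2721 payoff=23.4179 vs cont=22.5456 → 23.4179 [stop]  node(6,2) S=110.0702 payoff=4.6198 vs cont=6.9236 → 6.9236 [wait]  node(6,3) S=132.7400 payoff=0.0000 vs cont=0.0000 → 0.0000 [wait]  node(6,4) S=160.0788 payoff=0.0000 vs cont=0.0000 → 0.0000 [wait]  node(6,5) S=193.0482 payoff=0.0000 vs cont=0.0000 → 0.0000 [wait]  node(6,6) S=232.8079 payoff=0.0000 vs cont=0.0000 → 0.0000 [wait]  ⇒ S*(6)=91.2721
t_5: node(5,0) S=83.1136 payoff=31.5764 vs cont=30.7041 → 31.5764 [stop]  node(5,1) S=100.2314 payoff=14.4586 vs cont=14.7693 → 14.7693 [wait]  node(5,2) S=120.8748 payoff=0.0000 vs cont=3.3154 → 3.3154 [wait]  node(5,3) S=145.7699 payoff=0.0000 vs cont=0.0000 → 0.0000 [wait]  node(5,4) S=175.7923 payoff=0.0000 vs cont=0.0000 → 0.0000 [wait]  node(5,5) S=211.9980 payoff=0.0000 vs cont=0.0000 → 0.0000 [wait]  ⇒ S*(5)=83.1136
t_4: node(4,0) S=91.2721 payoff=23.4179 vs cont=22.7051 → 23.4179 [stop]  node(4,1) S=110.0702 payoff=4.6198 vs cont=8.7749 → 8.7749 [wait]  node(4,2) S=132.7400 payoff=0.0000 vs cont=1.5876 → 1.5876 [wait]  node(4,3) S=160.0788 payoff=0.0000 vs cont=0.0000 → 0.0000 [wait]  node(4,4) S=193.0482 payoff=0.0000 vs cont=0.0000 → 0.0000 [wait]  ⇒ S*(4)=91.2721
t_3: node(3,0) S=100.2314 payoff=14.4586 vs cont=15.7200 → 15.7200 [wait]  node(3,1) S=120.8748 payoff=0.0000 vs cont=5.0172 → 5.0172 [wait]  node(3,2) S=145.7699 payoff=0.0000 vs cont=0.7602 → 0.7602 [wait]  node(3,3) S=175.7923 payoff=0.0000 vs cont=0.0000 → 0.0000 [wait]  ⇒ S*(3)=-
t_2: node(2,0) S=110.0702 payoff=4.6198 vs cont=10.1041 → 10.1041 [wait]  node(2,1) S=132.7400 payoff=0.0000 vs cont=2.7929 → 2.7929 [wait]  node(2,2) S=160.0788 payoff=0.0000 vs cont=0.3640 → 0.3640 [wait]  ⇒ S*(2)=-
t_1: node(1,0) S=120.8748 payoff=0.0000 vs cont=6.2727 → 6.2727 [wait]  node(1,1) S=145.7699 payoff=0.0000 vs cont=1.5243 → 1.5243 [wait]  ⇒ S*(1)=-
t_0: node(0,0) S=132.7400 payoff=0.0000 vs cont=3.7865 → 3.7865 [wait]  ⇒ S*(0)=-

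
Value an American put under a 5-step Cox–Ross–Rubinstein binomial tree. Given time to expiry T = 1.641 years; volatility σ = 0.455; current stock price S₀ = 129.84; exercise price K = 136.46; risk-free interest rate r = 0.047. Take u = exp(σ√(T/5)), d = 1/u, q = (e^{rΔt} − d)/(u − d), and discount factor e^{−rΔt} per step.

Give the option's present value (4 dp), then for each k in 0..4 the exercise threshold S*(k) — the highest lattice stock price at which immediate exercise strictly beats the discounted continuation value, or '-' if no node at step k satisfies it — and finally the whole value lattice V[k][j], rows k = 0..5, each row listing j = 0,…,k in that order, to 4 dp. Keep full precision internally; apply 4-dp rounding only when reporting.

price = 30.0372
boundary = - - 77.0901 59.4010 77.0901
tree:
30.0372
43.0801 16.0166
59.3699 25.7555 5.3332
77.0590 40.0779 10.1177 0.0000
90.6891 59.3699 19.1942 0.0000 0.0000
101.1917 77.0590 36.4131 0.0000 0.0000 0.0000

Δt=0.32820, u=1.29779, d=0.77054, q=0.46468, disc=e^(-rΔt)=0.98469
k=5 terminal: V=max(K-S,0) → 101.1917 77.0590 36.4131 0.0000 0.0000 0.0000
k=4: j=0 S=45.7709 intr=90.6891 cont=88.6003 V=90.6891[EX]; j=1 S=77.0901 intr=59.3699 cont=57.2811 V=59.3699[EX]; j=2 S=129.8400 intr=6.6200 cont=19.1942 V=19.1942[hold]; j=3 S=218.6846 intr=0.0000 cont=0.0000 V=0.0000[hold]; j=4 S=368.3222 intr=0.0000 cont=0.0000 V=0.0000[hold]  S*(4)=77.0901
k=3: j=0 S=59.4010 intr=77.0590 cont=74.9702 V=77.0590[EX]; j=1 S=100.0469 intr=36.4131 cont=40.0779 V=40.0779[hold]; j=2 S=168.5052 intr=0.0000 cont=10.1177 V=10.1177[hold]; j=3 S=283.8070 intr=0.0000 cont=0.0000 V=0.0000[hold]  S*(3)=59.4010
k=2: j=0 S=77.0901 intr=59.3699 cont=58.9580 V=59.3699[EX]; j=1 S=129.8400 intr=6.6200 cont=25.7555 V=25.7555[hold]; j=2 S=218.6846 intr=0.0000 cont=5.3332 V=5.3332[hold]  S*(2)=77.0901
k=1: j=0 S=100.0469 intr=36.4131 cont=43.0801 V=43.0801[hold]; j=1 S=168.5052 intr=0.0000 cont=16.0166 V=16.0166[hold]  S*(1)=-
k=0: j=0 S=129.8400 intr=6.6200 cont=30.0372 V=30.0372[hold]  S*(0)=-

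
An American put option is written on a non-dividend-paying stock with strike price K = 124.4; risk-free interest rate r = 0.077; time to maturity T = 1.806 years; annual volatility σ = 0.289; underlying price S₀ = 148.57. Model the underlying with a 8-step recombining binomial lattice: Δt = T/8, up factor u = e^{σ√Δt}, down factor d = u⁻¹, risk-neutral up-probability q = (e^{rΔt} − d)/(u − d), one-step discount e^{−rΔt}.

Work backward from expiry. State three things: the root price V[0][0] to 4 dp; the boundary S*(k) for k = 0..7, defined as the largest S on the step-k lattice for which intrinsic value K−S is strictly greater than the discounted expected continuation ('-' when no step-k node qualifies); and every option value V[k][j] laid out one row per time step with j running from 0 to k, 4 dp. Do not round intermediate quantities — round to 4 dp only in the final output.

Δt=0.22575  u=1.14719  d=0.87170  q=0.52937  discount=0.98277
step 8 (expiry): payoffs max(K−S,0) = 74.8713 59.2183 38.6184 11.5082 0.0000 0.0000 0.0000 0.0000 0.0000
step 7: (k=7,j=0): S=56.8187, (K−S)⁺=67.5813, hold=65.4376 ⇒ V=67.5813 exercise | (k=7,j=1): S=74.7756, (K−S)⁺=49.6244, hold=47.4807 ⇒ V=49.6244 exercise | (k=7,j=2): S=98.4075, (K−S)⁺=25.9925, hold=23.8488 ⇒ V=25.9925 exercise | (k=7,j=3): S=129.5081, (K−S)⁺=0.0000, hold=5.3227 ⇒ V=5.3227 continue | (k=7,j=4): S=170.4376, (K−S)⁺=0.0000, hold=0.0000 ⇒ V=0.0000 continue | (k=7,j=5): S=224.3024, (K−S)⁺=0.0000, hold=0.0000 ⇒ V=0.0000 continue | (k=7,j=6): S=295.1906, (K−S)⁺=0.0000, hold=0.0000 ⇒ V=0.0000 continue | (k=7,j=7): S=388.4822, (K−S)⁺=0.0000, hold=0.0000 ⇒ V=0.0000 continue  boundary S*=98.4075
step 6: (k=6,j=0): S=65.1817, (K−S)⁺=59.2183, hold=57.0746 ⇒ V=59.2183 exercise | (k=6,j=1): S=85.7816, (K−S)⁺=38.6184, hold=36.4747 ⇒ V=38.6184 exercise | (k=6,j=2): S=112.8918, (K−S)⁺=11.5082, hold=14.7911 ⇒ V=14.7911 continue | (k=6,j=3): S=148.5700, (K−S)⁺=0.0000, hold=2.4618 ⇒ V=2.4618 continue | (k=6,j=4): S=195.5238, (K−S)⁺=0.0000, hold=0.0000 ⇒ V=0.0000 continue | (k=6,j=5): S=257.3169, (K−S)⁺=0.0000, hold=0.0000 ⇒ V=0.0000 continue | (k=6,j=6): S=338.6389, (K−S)⁺=0.0000, hold=0.0000 ⇒ V=0.0000 continue  boundary S*=85.7816
step 5: (k=5,j=0): S=74.7756, (K−S)⁺=49.6244, hold=47.4807 ⇒ V=49.6244 exercise | (k=5,j=1): S=98.4075, (K−S)⁺=25.9925, hold=25.5567 ⇒ V=25.9925 exercise | (k=5,j=2): S=129.5081, (K−S)⁺=0.0000, hold=8.1219 ⇒ V=8.1219 continue | (k=5,j=3): S=170.4376, (K−S)⁺=0.0000, hold=1.1386 ⇒ V=1.1386 continue | (k=5,j=4): S=224.3024, (K−S)⁺=0.0000, hold=0.0000 ⇒ V=0.0000 continue | (k=5,j=5): S=295.1906, (K−S)⁺=0.0000, hold=0.0000 ⇒ V=0.0000 continue  boundary S*=98.4075
step 4: (k=4,j=0): S=85.7816, (K−S)⁺=38.6184, hold=36.4747 ⇒ V=38.6184 exercise | (k=4,j=1): S=112.8918, (K−S)⁺=11.5082, hold=16.2473 ⇒ V=16.2473 continue | (k=4,j=2): S=148.5700, (K−S)⁺=0.0000, hold=4.3489 ⇒ V=4.3489 continue | (k=4,j=3): S=195.5238, (K−S)⁺=0.0000, hold=0.5266 ⇒ V=0.5266 continue | (k=4,j=4): S=257.3169, (K−S)⁺=0.0000, hold=0.0000 ⇒ V=0.0000 continue  boundary S*=85.7816
step 3: (k=3,j=0): S=98.4075, (K−S)⁺=25.9925, hold=26.3143 ⇒ V=26.3143 continue | (k=3,j=1): S=129.5081, (K−S)⁺=0.0000, hold=9.7771 ⇒ V=9.7771 continue | (k=3,j=2): S=170.4376, (K−S)⁺=0.0000, hold=2.2854 ⇒ V=2.2854 continue | (k=3,j=3): S=224.3024, (K−S)⁺=0.0000, hold=0.2436 ⇒ V=0.2436 continue  boundary S*=-
step 2: (k=2,j=0): S=112.8918, (K−S)⁺=11.5082, hold=17.2574 ⇒ V=17.2574 continue | (k=2,j=1): S=148.5700, (K−S)⁺=0.0000, hold=5.7111 ⇒ V=5.7111 continue | (k=2,j=2): S=195.5238, (K−S)⁺=0.0000, hold=1.1838 ⇒ V=1.1838 continue  boundary S*=-
step 1: (k=1,j=0): S=129.5081, (K−S)⁺=0.0000, hold=10.9530 ⇒ V=10.9530 continue | (k=1,j=1): S=170.4376, (K−S)⁺=0.0000, hold=3.2573 ⇒ V=3.2573 continue  boundary S*=-
step 0: (k=0,j=0): S=148.5700, (K−S)⁺=0.0000, hold=6.7605 ⇒ V=6.7605 continue  boundary S*=-

price = 6.7605
boundary = - - - - 85.7816 98.4075 85.7816 98.4075
tree:
6.7605
10.9530 3.2573
17.2574 5.7111 1.1838
26.3143 9.7771 2.2854 0.2436
38.6184 16.2473 4.3489 0.5266 0.0000
49.6244 25.9925 8.1219 1.1386 0.0000 0.0000
59.2183 38.6184 14.7911 2.4618 0.0000 0.0000 0.0000
67.5813 49.6244 25.9925 5.3227 0.0000 0.0000 0.0000 0.0000
74.8713 59.2183 38.6184 11.5082 0.0000 0.0000 0.0000 0.0000 0.0000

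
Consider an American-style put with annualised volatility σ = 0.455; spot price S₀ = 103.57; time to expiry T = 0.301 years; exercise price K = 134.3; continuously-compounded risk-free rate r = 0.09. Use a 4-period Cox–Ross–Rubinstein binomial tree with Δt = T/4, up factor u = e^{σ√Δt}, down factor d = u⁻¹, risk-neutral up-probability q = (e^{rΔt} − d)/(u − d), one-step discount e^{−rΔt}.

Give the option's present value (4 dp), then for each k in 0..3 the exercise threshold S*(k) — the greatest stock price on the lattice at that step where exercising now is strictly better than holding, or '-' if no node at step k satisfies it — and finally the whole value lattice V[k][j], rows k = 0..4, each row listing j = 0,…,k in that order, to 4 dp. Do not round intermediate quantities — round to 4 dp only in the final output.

params: Δt=0.07525 u=1.13294 d=0.88266 q=0.49599 e^(-rΔt)=0.99325
t_4 payoffs: 71.4350 53.6097 30.7300 1.3628 0.0000
t_3: node(3,0) S=71.2222 payoff=63.0778 vs cont=62.1713 → 63.0778 [stop]  node(3,1) S=91.4172 payoff=42.8828 vs cont=41.9764 → 42.8828 [stop]  node(3,2) S=117.3384 payoff=16.9616 vs cont=16.0551 → 16.9616 [stop]  node(3,3) S=150.6096 payoff=0.0000 vs cont=0.6823 → 0.6823 [wait]  ⇒ S*(3)=117.3384
t_2: node(2,0) S=80.6903 payoff=53.6097 vs cont=52.7032 → 53.6097 [stop]  node(2,1) S=103.5700 payoff=30.7300 vs cont=29.8235 → 30.7300 [stop]  node(2,2) S=132.9372 payoff=1.3628 vs cont=8.8272 → 8.8272 [wait]  ⇒ S*(2)=103.5700
t_1: node(1,0) S=91.4172 payoff=42.8828 vs cont=41.9764 → 42.8828 [stop]  node(1,1) S=117.3384 payoff=16.9616 vs cont=19.7324 → 19.7324 [wait]  ⇒ S*(1)=91.4172
t_0: node(0,0) S=103.5700 payoff=30.7300 vs cont=31.1885 → 31.1885 [wait]  ⇒ S*(0)=-

price = 31.1885
boundary = - 91.4172 103.5700 117.3384
tree:
31.1885
42.8828 19.7324
53.6097 30.7300 8.8272
63.0778 42.8828 16.9616 0.6823
71.4350 53.6097 30.7300 1.3628 0.0000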